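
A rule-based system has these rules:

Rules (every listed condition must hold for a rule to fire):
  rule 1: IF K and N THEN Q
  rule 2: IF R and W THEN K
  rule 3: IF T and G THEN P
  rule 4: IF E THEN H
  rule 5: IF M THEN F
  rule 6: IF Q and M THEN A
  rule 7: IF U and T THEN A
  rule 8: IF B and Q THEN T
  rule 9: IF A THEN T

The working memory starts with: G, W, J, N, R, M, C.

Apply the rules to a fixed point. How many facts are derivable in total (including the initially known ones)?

Round 1 — rule 2, rule 5, derive K, F.
Round 2 — rule 1, derive Q.
Round 3 — rule 6, derive A.
Round 4 — rule 9, derive T.
Round 5 — rule 3, derive P.
Closure: {A, C, F, G, J, K, M, N, P, Q, R, T, W} — 13 facts.

13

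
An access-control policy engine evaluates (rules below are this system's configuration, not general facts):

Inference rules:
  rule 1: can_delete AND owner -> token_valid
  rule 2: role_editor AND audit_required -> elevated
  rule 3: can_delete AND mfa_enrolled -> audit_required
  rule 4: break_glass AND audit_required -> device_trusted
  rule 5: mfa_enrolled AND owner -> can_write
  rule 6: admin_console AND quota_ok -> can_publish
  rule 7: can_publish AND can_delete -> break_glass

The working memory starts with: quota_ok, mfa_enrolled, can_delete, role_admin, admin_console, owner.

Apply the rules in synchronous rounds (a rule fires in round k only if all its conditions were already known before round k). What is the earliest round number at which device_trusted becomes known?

3

Round 1 fires rule 1, rule 3, rule 5, rule 6, giving token_valid, audit_required, can_write, can_publish.
Round 2 fires rule 7, giving break_glass.
Round 3 fires rule 4, giving device_trusted.
device_trusted first appears in round 3.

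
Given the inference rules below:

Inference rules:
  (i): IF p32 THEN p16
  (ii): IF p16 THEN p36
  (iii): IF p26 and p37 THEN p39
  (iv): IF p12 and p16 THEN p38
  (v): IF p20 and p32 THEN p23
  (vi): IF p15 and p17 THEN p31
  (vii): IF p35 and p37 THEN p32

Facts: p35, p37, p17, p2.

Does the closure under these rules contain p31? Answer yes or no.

no

Round 1: (vii) [IF p35 and p37 THEN p32]. New: p32.
Round 2: (i) [IF p32 THEN p16]. New: p16.
Round 3: (ii) [IF p16 THEN p36]. New: p36.
Fixed point reached. p31 is concluded only by (vi); (vi) needs p15 (never derived).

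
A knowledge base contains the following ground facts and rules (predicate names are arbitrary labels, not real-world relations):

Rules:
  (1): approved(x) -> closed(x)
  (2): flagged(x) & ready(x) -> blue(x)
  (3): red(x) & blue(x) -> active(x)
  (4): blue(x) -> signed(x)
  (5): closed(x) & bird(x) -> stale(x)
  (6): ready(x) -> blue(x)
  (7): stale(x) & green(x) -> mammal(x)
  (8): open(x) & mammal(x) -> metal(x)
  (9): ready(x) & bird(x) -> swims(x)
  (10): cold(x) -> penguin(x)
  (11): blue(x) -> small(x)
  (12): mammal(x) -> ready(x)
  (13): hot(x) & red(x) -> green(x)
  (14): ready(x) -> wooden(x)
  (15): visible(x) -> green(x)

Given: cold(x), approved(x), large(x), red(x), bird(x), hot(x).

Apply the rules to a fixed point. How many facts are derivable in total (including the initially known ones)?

Round 1: (1) [approved(x) -> closed(x)]; (10) [cold(x) -> penguin(x)]; (13) [hot(x) & red(x) -> green(x)]. New: closed(x), penguin(x), green(x).
Round 2: (5) [closed(x) & bird(x) -> stale(x)]. New: stale(x).
Round 3: (7) [stale(x) & green(x) -> mammal(x)]. New: mammal(x).
Round 4: (12) [mammal(x) -> ready(x)]. New: ready(x).
Round 5: (6) [ready(x) -> blue(x)]; (9) [ready(x) & bird(x) -> swims(x)]; (14) [ready(x) -> wooden(x)]. New: blue(x), swims(x), wooden(x).
Round 6: (3) [red(x) & blue(x) -> active(x)]; (4) [blue(x) -> signed(x)]; (11) [blue(x) -> small(x)]. New: active(x), signed(x), small(x).
Closure: {active(x), approved(x), bird(x), blue(x), closed(x), cold(x), green(x), hot(x), large(x), mammal(x), penguin(x), ready(x), red(x), signed(x), small(x), stale(x), swims(x), wooden(x)} — 18 facts.

18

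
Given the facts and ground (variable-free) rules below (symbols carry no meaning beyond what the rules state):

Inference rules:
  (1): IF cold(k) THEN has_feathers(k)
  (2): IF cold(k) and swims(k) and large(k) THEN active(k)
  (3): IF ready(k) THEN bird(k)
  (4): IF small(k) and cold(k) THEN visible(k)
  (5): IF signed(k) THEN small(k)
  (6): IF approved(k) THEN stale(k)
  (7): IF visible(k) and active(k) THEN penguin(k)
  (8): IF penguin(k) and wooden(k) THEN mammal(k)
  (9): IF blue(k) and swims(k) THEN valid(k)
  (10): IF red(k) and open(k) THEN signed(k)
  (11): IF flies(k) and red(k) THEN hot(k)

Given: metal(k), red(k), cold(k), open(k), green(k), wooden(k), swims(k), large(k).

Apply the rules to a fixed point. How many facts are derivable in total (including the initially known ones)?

15

Round 1: (1) [IF cold(k) THEN has_feathers(k)]; (2) [IF cold(k) and swims(k) and large(k) THEN active(k)]; (10) [IF red(k) and open(k) THEN signed(k)]. Adds has_feathers(k), active(k), signed(k).
Round 2: (5) [IF signed(k) THEN small(k)]. Adds small(k).
Round 3: (4) [IF small(k) and cold(k) THEN visible(k)]. Adds visible(k).
Round 4: (7) [IF visible(k) and active(k) THEN penguin(k)]. Adds penguin(k).
Round 5: (8) [IF penguin(k) and wooden(k) THEN mammal(k)]. Adds mammal(k).
Closure: {active(k), cold(k), green(k), has_feathers(k), large(k), mammal(k), metal(k), open(k), penguin(k), red(k), signed(k), small(k), swims(k), visible(k), wooden(k)} — 15 facts.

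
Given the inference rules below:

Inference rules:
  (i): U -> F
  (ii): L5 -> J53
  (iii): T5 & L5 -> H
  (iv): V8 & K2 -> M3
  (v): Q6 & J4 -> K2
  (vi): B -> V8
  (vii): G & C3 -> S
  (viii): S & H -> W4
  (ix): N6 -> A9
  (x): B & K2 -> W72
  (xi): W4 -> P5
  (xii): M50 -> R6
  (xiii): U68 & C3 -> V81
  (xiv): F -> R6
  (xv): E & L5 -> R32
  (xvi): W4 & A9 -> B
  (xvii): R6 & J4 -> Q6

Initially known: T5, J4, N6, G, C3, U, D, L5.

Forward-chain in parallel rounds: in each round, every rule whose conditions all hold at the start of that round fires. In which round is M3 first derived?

Round 1: (i) [U -> F]; (ii) [L5 -> J53]; (iii) [T5 & L5 -> H]; (vii) [G & C3 -> S]; (ix) [N6 -> A9]. Adds F, J53, H, S, A9.
Round 2: (viii) [S & H -> W4]; (xiv) [F -> R6]. Adds W4, R6.
Round 3: (xi) [W4 -> P5]; (xvi) [W4 & A9 -> B]; (xvii) [R6 & J4 -> Q6]. Adds P5, B, Q6.
Round 4: (v) [Q6 & J4 -> K2]; (vi) [B -> V8]. Adds K2, V8.
Round 5: (iv) [V8 & K2 -> M3]; (x) [B & K2 -> W72]. Adds M3, W72.
M3 first appears in round 5.

5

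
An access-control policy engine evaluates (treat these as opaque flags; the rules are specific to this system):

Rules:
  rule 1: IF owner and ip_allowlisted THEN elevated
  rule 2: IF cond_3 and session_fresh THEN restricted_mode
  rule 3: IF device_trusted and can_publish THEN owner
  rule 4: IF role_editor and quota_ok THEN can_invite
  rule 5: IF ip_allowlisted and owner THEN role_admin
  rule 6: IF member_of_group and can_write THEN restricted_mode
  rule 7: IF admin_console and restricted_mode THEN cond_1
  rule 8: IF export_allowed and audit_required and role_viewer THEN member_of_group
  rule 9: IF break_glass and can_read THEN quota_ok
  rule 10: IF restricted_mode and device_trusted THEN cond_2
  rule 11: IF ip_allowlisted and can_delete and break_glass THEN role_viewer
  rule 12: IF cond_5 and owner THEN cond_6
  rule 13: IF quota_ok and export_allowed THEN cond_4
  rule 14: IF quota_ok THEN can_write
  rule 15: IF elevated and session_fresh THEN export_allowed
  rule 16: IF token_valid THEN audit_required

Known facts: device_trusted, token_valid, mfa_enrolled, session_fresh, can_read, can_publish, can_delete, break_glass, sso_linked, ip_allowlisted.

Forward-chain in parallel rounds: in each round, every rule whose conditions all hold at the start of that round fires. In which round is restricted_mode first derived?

5

[1] rule 3 [IF device_trusted and can_publish THEN owner]; rule 9 [IF break_glass and can_read THEN quota_ok]; rule 11 [IF ip_allowlisted and can_delete and break_glass THEN role_viewer]; rule 16 [IF token_valid THEN audit_required]. ⇒ new: owner, quota_ok, role_viewer, audit_required.
[2] rule 1 [IF owner and ip_allowlisted THEN elevated]; rule 5 [IF ip_allowlisted and owner THEN role_admin]; rule 14 [IF quota_ok THEN can_write]. ⇒ new: elevated, role_admin, can_write.
[3] rule 15 [IF elevated and session_fresh THEN export_allowed]. ⇒ new: export_allowed.
[4] rule 8 [IF export_allowed and audit_required and role_viewer THEN member_of_group]; rule 13 [IF quota_ok and export_allowed THEN cond_4]. ⇒ new: member_of_group, cond_4.
[5] rule 6 [IF member_of_group and can_write THEN restricted_mode]. ⇒ new: restricted_mode.
restricted_mode first appears in round 5.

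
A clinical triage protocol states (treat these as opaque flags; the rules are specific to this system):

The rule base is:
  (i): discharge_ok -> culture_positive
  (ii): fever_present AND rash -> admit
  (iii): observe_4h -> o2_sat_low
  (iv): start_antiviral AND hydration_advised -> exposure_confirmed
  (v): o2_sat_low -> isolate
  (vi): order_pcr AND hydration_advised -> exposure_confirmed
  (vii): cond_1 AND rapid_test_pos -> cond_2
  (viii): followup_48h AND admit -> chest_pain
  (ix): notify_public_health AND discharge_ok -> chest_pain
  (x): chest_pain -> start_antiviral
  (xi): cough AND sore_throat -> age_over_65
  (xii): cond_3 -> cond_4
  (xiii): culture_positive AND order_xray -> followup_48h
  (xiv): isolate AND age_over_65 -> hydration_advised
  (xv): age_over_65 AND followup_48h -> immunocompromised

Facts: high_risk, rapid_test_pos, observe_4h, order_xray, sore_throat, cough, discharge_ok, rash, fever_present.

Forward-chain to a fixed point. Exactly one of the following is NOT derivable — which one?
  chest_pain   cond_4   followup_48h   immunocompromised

[1] (i) [discharge_ok -> culture_positive]; (ii) [fever_present AND rash -> admit]; (iii) [observe_4h -> o2_sat_low]; (xi) [cough AND sore_throat -> age_over_65]. ⇒ new: culture_positive, admit, o2_sat_low, age_over_65.
[2] (v) [o2_sat_low -> isolate]; (xiii) [culture_positive AND order_xray -> followup_48h]. ⇒ new: isolate, followup_48h.
[3] (viii) [followup_48h AND admit -> chest_pain]; (xiv) [isolate AND age_over_65 -> hydration_advised]; (xv) [age_over_65 AND followup_48h -> immunocompromised]. ⇒ new: chest_pain, hydration_advised, immunocompromised.
[4] (x) [chest_pain -> start_antiviral]. ⇒ new: start_antiviral.
[5] (iv) [start_antiviral AND hydration_advised -> exposure_confirmed]. ⇒ new: exposure_confirmed.
Derived: immunocompromised (round 3), chest_pain (round 3), followup_48h (round 2). cond_4 never appears in any round.

cond_4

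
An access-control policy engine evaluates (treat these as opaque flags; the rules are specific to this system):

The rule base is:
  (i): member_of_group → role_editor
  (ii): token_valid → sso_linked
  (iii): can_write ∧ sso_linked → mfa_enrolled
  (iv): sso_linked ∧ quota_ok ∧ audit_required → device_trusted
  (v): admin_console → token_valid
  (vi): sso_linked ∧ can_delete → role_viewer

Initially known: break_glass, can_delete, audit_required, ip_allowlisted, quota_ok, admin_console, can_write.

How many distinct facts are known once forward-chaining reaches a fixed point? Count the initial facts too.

[1] (v) [admin_console → token_valid]. ⇒ new: token_valid.
[2] (ii) [token_valid → sso_linked]. ⇒ new: sso_linked.
[3] (iii) [can_write ∧ sso_linked → mfa_enrolled]; (iv) [sso_linked ∧ quota_ok ∧ audit_required → device_trusted]; (vi) [sso_linked ∧ can_delete → role_viewer]. ⇒ new: mfa_enrolled, device_trusted, role_viewer.
Closure: {admin_console, audit_required, break_glass, can_delete, can_write, device_trusted, ip_allowlisted, mfa_enrolled, quota_ok, role_viewer, sso_linked, token_valid} — 12 facts.

12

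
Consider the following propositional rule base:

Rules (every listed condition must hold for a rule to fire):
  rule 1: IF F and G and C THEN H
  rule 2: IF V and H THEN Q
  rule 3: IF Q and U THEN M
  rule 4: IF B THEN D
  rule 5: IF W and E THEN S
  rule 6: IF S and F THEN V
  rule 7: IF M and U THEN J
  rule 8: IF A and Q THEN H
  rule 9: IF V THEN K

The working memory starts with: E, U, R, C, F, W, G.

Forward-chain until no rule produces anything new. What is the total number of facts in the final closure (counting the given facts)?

14

Round 1: rule 1 [IF F and G and C THEN H]; rule 5 [IF W and E THEN S]. Adds H, S.
Round 2: rule 6 [IF S and F THEN V]. Adds V.
Round 3: rule 2 [IF V and H THEN Q]; rule 9 [IF V THEN K]. Adds Q, K.
Round 4: rule 3 [IF Q and U THEN M]. Adds M.
Round 5: rule 7 [IF M and U THEN J]. Adds J.
Closure: {C, E, F, G, H, J, K, M, Q, R, S, U, V, W} — 14 facts.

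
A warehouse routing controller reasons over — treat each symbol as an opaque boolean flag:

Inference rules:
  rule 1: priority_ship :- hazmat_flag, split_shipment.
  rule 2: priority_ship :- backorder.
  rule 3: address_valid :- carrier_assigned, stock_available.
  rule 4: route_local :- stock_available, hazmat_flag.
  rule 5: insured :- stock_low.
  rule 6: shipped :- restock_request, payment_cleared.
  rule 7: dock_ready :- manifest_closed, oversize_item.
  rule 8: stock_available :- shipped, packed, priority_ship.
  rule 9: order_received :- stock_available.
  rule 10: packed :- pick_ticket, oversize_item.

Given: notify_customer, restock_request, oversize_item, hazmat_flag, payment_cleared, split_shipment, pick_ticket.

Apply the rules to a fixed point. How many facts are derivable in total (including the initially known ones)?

Round 1 — rule 1, rule 6, rule 10, derive priority_ship, shipped, packed.
Round 2 — rule 8, derive stock_available.
Round 3 — rule 4, rule 9, derive route_local, order_received.
Closure: {hazmat_flag, notify_customer, order_received, oversize_item, packed, payment_cleared, pick_ticket, priority_ship, restock_request, route_local, shipped, split_shipment, stock_available} — 13 facts.

13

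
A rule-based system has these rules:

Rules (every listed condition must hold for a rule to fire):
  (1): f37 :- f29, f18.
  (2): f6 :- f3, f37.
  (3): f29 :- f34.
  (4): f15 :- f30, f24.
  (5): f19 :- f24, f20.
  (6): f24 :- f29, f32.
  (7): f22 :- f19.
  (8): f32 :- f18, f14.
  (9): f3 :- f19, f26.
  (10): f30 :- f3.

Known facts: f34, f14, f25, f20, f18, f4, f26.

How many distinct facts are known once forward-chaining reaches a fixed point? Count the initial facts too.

17

Round 1 fires (3), (8), giving f29, f32.
Round 2 fires (1), (6), giving f37, f24.
Round 3 fires (5), giving f19.
Round 4 fires (7), (9), giving f22, f3.
Round 5 fires (2), (10), giving f6, f30.
Round 6 fires (4), giving f15.
Closure: {f14, f15, f18, f19, f20, f22, f24, f25, f26, f29, f3, f30, f32, f34, f37, f4, f6} — 17 facts.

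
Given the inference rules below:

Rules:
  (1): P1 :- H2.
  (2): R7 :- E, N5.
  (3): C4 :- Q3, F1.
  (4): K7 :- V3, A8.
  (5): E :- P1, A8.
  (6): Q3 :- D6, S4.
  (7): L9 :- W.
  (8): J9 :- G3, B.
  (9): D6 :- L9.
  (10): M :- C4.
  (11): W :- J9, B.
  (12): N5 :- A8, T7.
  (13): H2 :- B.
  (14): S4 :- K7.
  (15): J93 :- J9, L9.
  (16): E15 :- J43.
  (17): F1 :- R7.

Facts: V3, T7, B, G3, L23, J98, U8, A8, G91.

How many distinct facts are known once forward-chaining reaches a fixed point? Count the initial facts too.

25

Round 1: (4) [K7 :- V3, A8.]; (8) [J9 :- G3, B.]; (12) [N5 :- A8, T7.]; (13) [H2 :- B.]. New: K7, J9, N5, H2.
Round 2: (1) [P1 :- H2.]; (11) [W :- J9, B.]; (14) [S4 :- K7.]. New: P1, W, S4.
Round 3: (5) [E :- P1, A8.]; (7) [L9 :- W.]. New: E, L9.
Round 4: (2) [R7 :- E, N5.]; (9) [D6 :- L9.]; (15) [J93 :- J9, L9.]. New: R7, D6, J93.
Round 5: (6) [Q3 :- D6, S4.]; (17) [F1 :- R7.]. New: Q3, F1.
Round 6: (3) [C4 :- Q3, F1.]. New: C4.
Round 7: (10) [M :- C4.]. New: M.
Closure: {A8, B, C4, D6, E, F1, G3, G91, H2, J9, J93, J98, K7, L23, L9, M, N5, P1, Q3, R7, S4, T7, U8, V3, W} — 25 facts.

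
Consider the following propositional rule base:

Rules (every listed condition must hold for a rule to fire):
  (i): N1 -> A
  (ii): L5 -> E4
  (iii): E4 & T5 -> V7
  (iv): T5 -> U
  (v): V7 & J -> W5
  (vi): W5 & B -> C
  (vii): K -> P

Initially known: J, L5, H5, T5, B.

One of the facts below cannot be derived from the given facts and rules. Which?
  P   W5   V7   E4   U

Round 1 fires (ii), (iv), giving E4, U.
Round 2 fires (iii), giving V7.
Round 3 fires (v), giving W5.
Round 4 fires (vi), giving C.
Derived: V7 (round 2), W5 (round 3), E4 (round 1), U (round 1). P never appears in any round.

P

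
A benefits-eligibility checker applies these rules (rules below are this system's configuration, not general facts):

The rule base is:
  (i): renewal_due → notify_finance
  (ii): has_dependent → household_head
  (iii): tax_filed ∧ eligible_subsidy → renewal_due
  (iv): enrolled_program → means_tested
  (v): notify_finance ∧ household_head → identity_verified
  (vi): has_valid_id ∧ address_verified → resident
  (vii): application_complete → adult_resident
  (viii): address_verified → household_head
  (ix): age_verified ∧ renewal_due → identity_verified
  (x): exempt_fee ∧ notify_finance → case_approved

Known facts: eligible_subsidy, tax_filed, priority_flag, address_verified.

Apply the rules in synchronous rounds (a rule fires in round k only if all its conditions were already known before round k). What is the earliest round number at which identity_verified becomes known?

3

[1] (iii) [tax_filed ∧ eligible_subsidy → renewal_due]; (viii) [address_verified → household_head]. ⇒ new: renewal_due, household_head.
[2] (i) [renewal_due → notify_finance]. ⇒ new: notify_finance.
[3] (v) [notify_finance ∧ household_head → identity_verified]. ⇒ new: identity_verified.
identity_verified first appears in round 3.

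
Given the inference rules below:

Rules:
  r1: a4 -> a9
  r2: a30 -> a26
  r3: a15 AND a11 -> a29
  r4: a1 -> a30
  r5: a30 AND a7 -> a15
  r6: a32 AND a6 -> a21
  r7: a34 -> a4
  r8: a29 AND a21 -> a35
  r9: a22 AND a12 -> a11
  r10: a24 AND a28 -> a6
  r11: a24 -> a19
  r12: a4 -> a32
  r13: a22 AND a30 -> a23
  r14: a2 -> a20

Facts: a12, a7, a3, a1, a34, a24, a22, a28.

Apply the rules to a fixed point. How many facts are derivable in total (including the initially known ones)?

Round 1: r4 [a1 -> a30]; r7 [a34 -> a4]; r9 [a22 AND a12 -> a11]; r10 [a24 AND a28 -> a6]; r11 [a24 -> a19]. New: a30, a4, a11, a6, a19.
Round 2: r1 [a4 -> a9]; r2 [a30 -> a26]; r5 [a30 AND a7 -> a15]; r12 [a4 -> a32]; r13 [a22 AND a30 -> a23]. New: a9, a26, a15, a32, a23.
Round 3: r3 [a15 AND a11 -> a29]; r6 [a32 AND a6 -> a21]. New: a29, a21.
Round 4: r8 [a29 AND a21 -> a35]. New: a35.
Closure: {a1, a11, a12, a15, a19, a21, a22, a23, a24, a26, a28, a29, a3, a30, a32, a34, a35, a4, a6, a7, a9} — 21 facts.

21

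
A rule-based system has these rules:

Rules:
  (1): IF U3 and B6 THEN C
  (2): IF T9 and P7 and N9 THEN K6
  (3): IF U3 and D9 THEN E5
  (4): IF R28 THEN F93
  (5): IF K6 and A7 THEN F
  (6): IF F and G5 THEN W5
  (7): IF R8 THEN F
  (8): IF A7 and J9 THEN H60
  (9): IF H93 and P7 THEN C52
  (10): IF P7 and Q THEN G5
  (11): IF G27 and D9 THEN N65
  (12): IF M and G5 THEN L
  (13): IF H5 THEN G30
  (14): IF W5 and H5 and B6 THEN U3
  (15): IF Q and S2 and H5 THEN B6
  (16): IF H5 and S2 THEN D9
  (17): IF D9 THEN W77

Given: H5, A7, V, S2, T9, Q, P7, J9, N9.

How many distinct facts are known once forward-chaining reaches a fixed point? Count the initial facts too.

21

Round 1 fires (2), (8), (10), (13), (15), (16), giving K6, H60, G5, G30, B6, D9.
Round 2 fires (5), (17), giving F, W77.
Round 3 fires (6), giving W5.
Round 4 fires (14), giving U3.
Round 5 fires (1), (3), giving C, E5.
Closure: {A7, B6, C, D9, E5, F, G30, G5, H5, H60, J9, K6, N9, P7, Q, S2, T9, U3, V, W5, W77} — 21 facts.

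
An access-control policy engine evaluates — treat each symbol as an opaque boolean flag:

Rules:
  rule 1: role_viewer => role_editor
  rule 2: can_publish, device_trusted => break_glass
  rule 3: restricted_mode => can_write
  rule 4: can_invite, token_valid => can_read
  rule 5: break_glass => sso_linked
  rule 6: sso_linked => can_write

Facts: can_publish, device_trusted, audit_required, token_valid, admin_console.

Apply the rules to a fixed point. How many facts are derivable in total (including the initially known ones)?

Round 1 fires rule 2, giving break_glass.
Round 2 fires rule 5, giving sso_linked.
Round 3 fires rule 6, giving can_write.
Closure: {admin_console, audit_required, break_glass, can_publish, can_write, device_trusted, sso_linked, token_valid} — 8 facts.

8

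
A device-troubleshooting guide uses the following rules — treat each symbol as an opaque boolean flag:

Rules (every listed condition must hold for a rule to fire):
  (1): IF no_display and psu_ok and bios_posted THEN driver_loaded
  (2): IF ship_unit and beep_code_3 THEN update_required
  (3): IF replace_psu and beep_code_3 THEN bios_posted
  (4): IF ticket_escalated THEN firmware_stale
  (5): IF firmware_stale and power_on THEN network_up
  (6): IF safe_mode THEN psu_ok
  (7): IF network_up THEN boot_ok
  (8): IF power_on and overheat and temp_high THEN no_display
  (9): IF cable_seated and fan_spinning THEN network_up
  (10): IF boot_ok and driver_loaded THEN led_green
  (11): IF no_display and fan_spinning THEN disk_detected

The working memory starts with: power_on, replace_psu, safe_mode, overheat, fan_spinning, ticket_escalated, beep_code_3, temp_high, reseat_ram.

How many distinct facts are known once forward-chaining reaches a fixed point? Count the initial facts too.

18

Round 1: (3) [IF replace_psu and beep_code_3 THEN bios_posted]; (4) [IF ticket_escalated THEN firmware_stale]; (6) [IF safe_mode THEN psu_ok]; (8) [IF power_on and overheat and temp_high THEN no_display]. New: bios_posted, firmware_stale, psu_ok, no_display.
Round 2: (1) [IF no_display and psu_ok and bios_posted THEN driver_loaded]; (5) [IF firmware_stale and power_on THEN network_up]; (11) [IF no_display and fan_spinning THEN disk_detected]. New: driver_loaded, network_up, disk_detected.
Round 3: (7) [IF network_up THEN boot_ok]. New: boot_ok.
Round 4: (10) [IF boot_ok and driver_loaded THEN led_green]. New: led_green.
Closure: {beep_code_3, bios_posted, boot_ok, disk_detected, driver_loaded, fan_spinning, firmware_stale, led_green, network_up, no_display, overheat, power_on, psu_ok, replace_psu, reseat_ram, safe_mode, temp_high, ticket_escalated} — 18 facts.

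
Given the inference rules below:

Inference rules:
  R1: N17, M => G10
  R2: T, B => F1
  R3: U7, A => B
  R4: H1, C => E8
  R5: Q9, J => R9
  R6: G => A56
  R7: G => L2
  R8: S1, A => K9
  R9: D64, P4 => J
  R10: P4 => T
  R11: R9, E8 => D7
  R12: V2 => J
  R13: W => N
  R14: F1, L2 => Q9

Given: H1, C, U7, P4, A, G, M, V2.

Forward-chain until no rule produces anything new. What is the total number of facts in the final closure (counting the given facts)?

18

[1] R3 [U7, A => B]; R4 [H1, C => E8]; R6 [G => A56]; R7 [G => L2]; R10 [P4 => T]; R12 [V2 => J]. ⇒ new: B, E8, A56, L2, T, J.
[2] R2 [T, B => F1]. ⇒ new: F1.
[3] R14 [F1, L2 => Q9]. ⇒ new: Q9.
[4] R5 [Q9, J => R9]. ⇒ new: R9.
[5] R11 [R9, E8 => D7]. ⇒ new: D7.
Closure: {A, A56, B, C, D7, E8, F1, G, H1, J, L2, M, P4, Q9, R9, T, U7, V2} — 18 facts.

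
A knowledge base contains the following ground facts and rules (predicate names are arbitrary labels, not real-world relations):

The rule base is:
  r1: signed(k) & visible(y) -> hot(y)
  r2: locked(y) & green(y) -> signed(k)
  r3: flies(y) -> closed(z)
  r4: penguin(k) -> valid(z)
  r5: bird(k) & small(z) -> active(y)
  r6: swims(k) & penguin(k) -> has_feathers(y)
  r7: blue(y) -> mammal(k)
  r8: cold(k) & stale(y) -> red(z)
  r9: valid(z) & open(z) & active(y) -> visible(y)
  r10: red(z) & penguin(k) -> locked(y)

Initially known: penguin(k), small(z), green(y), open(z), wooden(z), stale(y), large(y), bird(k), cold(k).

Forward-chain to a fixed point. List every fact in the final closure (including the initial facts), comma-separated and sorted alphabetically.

active(y), bird(k), cold(k), green(y), hot(y), large(y), locked(y), open(z), penguin(k), red(z), signed(k), small(z), stale(y), valid(z), visible(y), wooden(z)

Round 1 fires r4, r5, r8, giving valid(z), active(y), red(z).
Round 2 fires r9, r10, giving visible(y), locked(y).
Round 3 fires r2, giving signed(k).
Round 4 fires r1, giving hot(y).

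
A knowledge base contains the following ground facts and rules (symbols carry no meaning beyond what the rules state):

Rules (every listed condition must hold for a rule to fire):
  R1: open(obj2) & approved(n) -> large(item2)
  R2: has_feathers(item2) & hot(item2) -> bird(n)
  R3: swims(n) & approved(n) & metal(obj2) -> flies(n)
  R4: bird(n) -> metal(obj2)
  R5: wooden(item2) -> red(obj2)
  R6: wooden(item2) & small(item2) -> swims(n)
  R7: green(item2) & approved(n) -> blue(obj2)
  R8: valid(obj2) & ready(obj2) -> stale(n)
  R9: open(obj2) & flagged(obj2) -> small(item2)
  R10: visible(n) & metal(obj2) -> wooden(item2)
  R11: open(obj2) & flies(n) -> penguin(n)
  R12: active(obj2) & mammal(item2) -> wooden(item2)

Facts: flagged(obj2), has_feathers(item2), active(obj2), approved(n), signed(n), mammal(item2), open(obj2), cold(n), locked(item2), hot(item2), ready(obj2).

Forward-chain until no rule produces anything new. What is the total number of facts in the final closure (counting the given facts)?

[1] R1 [open(obj2) & approved(n) -> large(item2)]; R2 [has_feathers(item2) & hot(item2) -> bird(n)]; R9 [open(obj2) & flagged(obj2) -> small(item2)]; R12 [active(obj2) & mammal(item2) -> wooden(item2)]. ⇒ new: large(item2), bird(n), small(item2), wooden(item2).
[2] R4 [bird(n) -> metal(obj2)]; R5 [wooden(item2) -> red(obj2)]; R6 [wooden(item2) & small(item2) -> swims(n)]. ⇒ new: metal(obj2), red(obj2), swims(n).
[3] R3 [swims(n) & approved(n) & metal(obj2) -> flies(n)]. ⇒ new: flies(n).
[4] R11 [open(obj2) & flies(n) -> penguin(n)]. ⇒ new: penguin(n).
Closure: {active(obj2), approved(n), bird(n), cold(n), flagged(obj2), flies(n), has_feathers(item2), hot(item2), large(item2), locked(item2), mammal(item2), metal(obj2), open(obj2), penguin(n), ready(obj2), red(obj2), signed(n), small(item2), swims(n), wooden(item2)} — 20 facts.

20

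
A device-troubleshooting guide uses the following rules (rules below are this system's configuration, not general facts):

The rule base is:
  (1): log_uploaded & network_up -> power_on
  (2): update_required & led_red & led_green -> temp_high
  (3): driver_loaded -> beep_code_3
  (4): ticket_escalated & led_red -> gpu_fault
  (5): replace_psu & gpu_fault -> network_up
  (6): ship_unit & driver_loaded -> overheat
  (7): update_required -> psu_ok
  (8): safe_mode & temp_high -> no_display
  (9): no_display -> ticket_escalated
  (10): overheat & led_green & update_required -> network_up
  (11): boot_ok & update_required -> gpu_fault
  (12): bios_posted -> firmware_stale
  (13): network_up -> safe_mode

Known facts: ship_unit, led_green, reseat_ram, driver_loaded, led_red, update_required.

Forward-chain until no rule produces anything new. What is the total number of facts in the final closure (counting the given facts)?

[1] (2) [update_required & led_red & led_green -> temp_high]; (3) [driver_loaded -> beep_code_3]; (6) [ship_unit & driver_loaded -> overheat]; (7) [update_required -> psu_ok]. ⇒ new: temp_high, beep_code_3, overheat, psu_ok.
[2] (10) [overheat & led_green & update_required -> network_up]. ⇒ new: network_up.
[3] (13) [network_up -> safe_mode]. ⇒ new: safe_mode.
[4] (8) [safe_mode & temp_high -> no_display]. ⇒ new: no_display.
[5] (9) [no_display -> ticket_escalated]. ⇒ new: ticket_escalated.
[6] (4) [ticket_escalated & led_red -> gpu_fault]. ⇒ new: gpu_fault.
Closure: {beep_code_3, driver_loaded, gpu_fault, led_green, led_red, network_up, no_display, overheat, psu_ok, reseat_ram, safe_mode, ship_unit, temp_high, ticket_escalated, update_required} — 15 facts.

15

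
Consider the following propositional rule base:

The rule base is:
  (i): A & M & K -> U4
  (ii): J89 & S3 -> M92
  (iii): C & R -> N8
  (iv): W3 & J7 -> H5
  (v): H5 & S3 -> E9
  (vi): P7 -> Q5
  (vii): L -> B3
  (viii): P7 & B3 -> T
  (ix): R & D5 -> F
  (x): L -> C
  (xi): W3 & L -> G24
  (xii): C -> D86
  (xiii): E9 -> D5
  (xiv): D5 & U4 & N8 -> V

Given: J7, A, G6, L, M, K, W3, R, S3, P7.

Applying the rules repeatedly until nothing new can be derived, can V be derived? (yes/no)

Round 1 — (i), (iv), (vi), (vii), (x), (xi), derive U4, H5, Q5, B3, C, G24.
Round 2 — (iii), (v), (viii), (xii), derive N8, E9, T, D86.
Round 3 — (xiii), derive D5.
Round 4 — (ix), (xiv), derive F, V.
V appears in round 4, so it is derivable.

yes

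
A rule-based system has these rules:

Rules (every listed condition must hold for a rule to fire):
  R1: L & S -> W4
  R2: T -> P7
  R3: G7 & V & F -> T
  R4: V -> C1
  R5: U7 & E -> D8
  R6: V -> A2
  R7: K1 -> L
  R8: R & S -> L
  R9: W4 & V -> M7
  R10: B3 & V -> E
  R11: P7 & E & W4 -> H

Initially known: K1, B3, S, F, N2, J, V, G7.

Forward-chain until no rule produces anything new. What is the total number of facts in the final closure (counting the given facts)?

[1] R3 [G7 & V & F -> T]; R4 [V -> C1]; R6 [V -> A2]; R7 [K1 -> L]; R10 [B3 & V -> E]. ⇒ new: T, C1, A2, L, E.
[2] R1 [L & S -> W4]; R2 [T -> P7]. ⇒ new: W4, P7.
[3] R9 [W4 & V -> M7]; R11 [P7 & E & W4 -> H]. ⇒ new: M7, H.
Closure: {A2, B3, C1, E, F, G7, H, J, K1, L, M7, N2, P7, S, T, V, W4} — 17 facts.

17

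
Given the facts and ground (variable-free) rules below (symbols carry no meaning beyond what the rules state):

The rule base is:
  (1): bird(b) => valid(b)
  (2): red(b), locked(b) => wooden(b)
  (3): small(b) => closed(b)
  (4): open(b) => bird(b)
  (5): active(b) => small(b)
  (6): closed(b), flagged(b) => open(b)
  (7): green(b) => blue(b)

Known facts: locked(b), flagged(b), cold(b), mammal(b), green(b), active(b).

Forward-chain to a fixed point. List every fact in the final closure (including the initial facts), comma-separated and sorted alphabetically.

Round 1: (5) [active(b) => small(b)]; (7) [green(b) => blue(b)]. Adds small(b), blue(b).
Round 2: (3) [small(b) => closed(b)]. Adds closed(b).
Round 3: (6) [closed(b), flagged(b) => open(b)]. Adds open(b).
Round 4: (4) [open(b) => bird(b)]. Adds bird(b).
Round 5: (1) [bird(b) => valid(b)]. Adds valid(b).

active(b), bird(b), blue(b), closed(b), cold(b), flagged(b), green(b), locked(b), mammal(b), open(b), small(b), valid(b)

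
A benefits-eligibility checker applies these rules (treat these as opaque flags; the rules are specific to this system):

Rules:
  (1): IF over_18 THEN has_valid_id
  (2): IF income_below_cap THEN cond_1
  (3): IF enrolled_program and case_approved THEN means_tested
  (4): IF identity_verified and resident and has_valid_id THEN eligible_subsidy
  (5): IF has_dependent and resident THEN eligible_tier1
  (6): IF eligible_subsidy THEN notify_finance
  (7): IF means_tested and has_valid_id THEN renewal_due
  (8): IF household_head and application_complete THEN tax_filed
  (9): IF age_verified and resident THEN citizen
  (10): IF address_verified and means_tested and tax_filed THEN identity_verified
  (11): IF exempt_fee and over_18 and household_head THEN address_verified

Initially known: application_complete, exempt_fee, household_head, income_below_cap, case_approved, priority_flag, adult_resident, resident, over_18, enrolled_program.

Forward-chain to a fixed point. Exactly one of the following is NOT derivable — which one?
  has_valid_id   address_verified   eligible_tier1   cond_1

eligible_tier1

Round 1: (1) [IF over_18 THEN has_valid_id]; (2) [IF income_below_cap THEN cond_1]; (3) [IF enrolled_program and case_approved THEN means_tested]; (8) [IF household_head and application_complete THEN tax_filed]; (11) [IF exempt_fee and over_18 and household_head THEN address_verified]. New: has_valid_id, cond_1, means_tested, tax_filed, address_verified.
Round 2: (7) [IF means_tested and has_valid_id THEN renewal_due]; (10) [IF address_verified and means_tested and tax_filed THEN identity_verified]. New: renewal_due, identity_verified.
Round 3: (4) [IF identity_verified and resident and has_valid_id THEN eligible_subsidy]. New: eligible_subsidy.
Round 4: (6) [IF eligible_subsidy THEN notify_finance]. New: notify_finance.
Derived: has_valid_id (round 1), cond_1 (round 1), address_verified (round 1). eligible_tier1 never appears in any round.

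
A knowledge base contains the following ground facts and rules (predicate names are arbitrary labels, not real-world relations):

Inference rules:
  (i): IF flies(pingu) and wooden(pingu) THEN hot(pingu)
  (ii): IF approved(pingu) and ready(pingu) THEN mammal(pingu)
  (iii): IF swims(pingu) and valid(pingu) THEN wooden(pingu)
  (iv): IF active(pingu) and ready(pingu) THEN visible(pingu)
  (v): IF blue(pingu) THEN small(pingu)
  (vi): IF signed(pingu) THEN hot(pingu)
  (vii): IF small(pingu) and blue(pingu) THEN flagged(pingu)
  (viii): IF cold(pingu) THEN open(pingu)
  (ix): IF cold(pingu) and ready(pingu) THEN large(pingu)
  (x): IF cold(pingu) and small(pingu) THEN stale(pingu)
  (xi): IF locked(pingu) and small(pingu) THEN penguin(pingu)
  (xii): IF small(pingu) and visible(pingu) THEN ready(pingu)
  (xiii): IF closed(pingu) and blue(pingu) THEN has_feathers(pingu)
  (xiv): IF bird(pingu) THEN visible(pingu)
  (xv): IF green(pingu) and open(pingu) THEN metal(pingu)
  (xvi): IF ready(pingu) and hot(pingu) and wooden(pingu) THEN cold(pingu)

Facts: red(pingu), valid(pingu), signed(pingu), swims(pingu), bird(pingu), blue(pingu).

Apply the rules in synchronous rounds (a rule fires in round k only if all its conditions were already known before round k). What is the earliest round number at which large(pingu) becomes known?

Round 1 — (iii), (v), (vi), (xiv), derive wooden(pingu), small(pingu), hot(pingu), visible(pingu).
Round 2 — (vii), (xii), derive flagged(pingu), ready(pingu).
Round 3 — (xvi), derive cold(pingu).
Round 4 — (viii), (ix), (x), derive open(pingu), large(pingu), stale(pingu).
large(pingu) first appears in round 4.

4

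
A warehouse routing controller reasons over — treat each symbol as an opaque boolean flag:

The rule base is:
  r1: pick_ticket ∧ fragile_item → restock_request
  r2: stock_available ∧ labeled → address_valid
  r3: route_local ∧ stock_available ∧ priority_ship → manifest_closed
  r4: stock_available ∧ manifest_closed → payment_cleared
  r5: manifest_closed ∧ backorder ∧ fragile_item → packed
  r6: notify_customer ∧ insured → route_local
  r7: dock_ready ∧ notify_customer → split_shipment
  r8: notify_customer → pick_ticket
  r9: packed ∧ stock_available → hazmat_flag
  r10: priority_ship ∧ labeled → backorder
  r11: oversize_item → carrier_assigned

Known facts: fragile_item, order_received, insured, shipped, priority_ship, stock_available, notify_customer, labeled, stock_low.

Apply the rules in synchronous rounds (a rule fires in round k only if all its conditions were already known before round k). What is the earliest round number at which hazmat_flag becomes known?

4

Round 1: r2 [stock_available ∧ labeled → address_valid]; r6 [notify_customer ∧ insured → route_local]; r8 [notify_customer → pick_ticket]; r10 [priority_ship ∧ labeled → backorder]. Adds address_valid, route_local, pick_ticket, backorder.
Round 2: r1 [pick_ticket ∧ fragile_item → restock_request]; r3 [route_local ∧ stock_available ∧ priority_ship → manifest_closed]. Adds restock_request, manifest_closed.
Round 3: r4 [stock_available ∧ manifest_closed → payment_cleared]; r5 [manifest_closed ∧ backorder ∧ fragile_item → packed]. Adds payment_cleared, packed.
Round 4: r9 [packed ∧ stock_available → hazmat_flag]. Adds hazmat_flag.
hazmat_flag first appears in round 4.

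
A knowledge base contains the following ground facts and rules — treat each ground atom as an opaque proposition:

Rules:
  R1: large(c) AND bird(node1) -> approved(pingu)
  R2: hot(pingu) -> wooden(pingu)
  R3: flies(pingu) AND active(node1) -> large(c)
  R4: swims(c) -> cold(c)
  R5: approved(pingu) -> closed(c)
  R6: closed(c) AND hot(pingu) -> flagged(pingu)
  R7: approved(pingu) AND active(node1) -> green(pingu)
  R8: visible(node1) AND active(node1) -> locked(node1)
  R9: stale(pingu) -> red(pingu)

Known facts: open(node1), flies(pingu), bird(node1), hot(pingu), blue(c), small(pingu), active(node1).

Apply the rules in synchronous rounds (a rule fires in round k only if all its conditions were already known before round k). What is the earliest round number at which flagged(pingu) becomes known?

4

Round 1: R2 [hot(pingu) -> wooden(pingu)]; R3 [flies(pingu) AND active(node1) -> large(c)]. Adds wooden(pingu), large(c).
Round 2: R1 [large(c) AND bird(node1) -> approved(pingu)]. Adds approved(pingu).
Round 3: R5 [approved(pingu) -> closed(c)]; R7 [approved(pingu) AND active(node1) -> green(pingu)]. Adds closed(c), green(pingu).
Round 4: R6 [closed(c) AND hot(pingu) -> flagged(pingu)]. Adds flagged(pingu).
flagged(pingu) first appears in round 4.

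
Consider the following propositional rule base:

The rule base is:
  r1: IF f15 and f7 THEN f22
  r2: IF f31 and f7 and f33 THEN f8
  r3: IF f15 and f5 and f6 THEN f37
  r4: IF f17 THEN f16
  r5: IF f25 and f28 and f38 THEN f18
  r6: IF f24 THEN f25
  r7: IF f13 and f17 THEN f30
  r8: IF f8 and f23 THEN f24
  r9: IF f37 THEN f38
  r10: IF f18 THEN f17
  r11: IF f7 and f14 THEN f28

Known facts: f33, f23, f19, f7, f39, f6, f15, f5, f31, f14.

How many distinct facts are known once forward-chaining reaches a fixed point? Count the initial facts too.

Round 1 — r1, r2, r3, r11, derive f22, f8, f37, f28.
Round 2 — r8, r9, derive f24, f38.
Round 3 — r6, derive f25.
Round 4 — r5, derive f18.
Round 5 — r10, derive f17.
Round 6 — r4, derive f16.
Closure: {f14, f15, f16, f17, f18, f19, f22, f23, f24, f25, f28, f31, f33, f37, f38, f39, f5, f6, f7, f8} — 20 facts.

20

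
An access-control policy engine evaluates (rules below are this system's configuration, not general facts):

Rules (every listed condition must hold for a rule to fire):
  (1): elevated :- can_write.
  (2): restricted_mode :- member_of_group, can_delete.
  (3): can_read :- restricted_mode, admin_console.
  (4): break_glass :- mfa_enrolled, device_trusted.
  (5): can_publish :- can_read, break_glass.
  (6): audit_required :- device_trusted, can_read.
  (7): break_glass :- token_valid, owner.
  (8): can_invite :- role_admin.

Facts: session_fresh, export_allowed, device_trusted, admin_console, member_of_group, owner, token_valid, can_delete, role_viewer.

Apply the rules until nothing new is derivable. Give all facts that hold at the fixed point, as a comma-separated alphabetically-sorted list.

admin_console, audit_required, break_glass, can_delete, can_publish, can_read, device_trusted, export_allowed, member_of_group, owner, restricted_mode, role_viewer, session_fresh, token_valid

Round 1 fires (2), (7), giving restricted_mode, break_glass.
Round 2 fires (3), giving can_read.
Round 3 fires (5), (6), giving can_publish, audit_required.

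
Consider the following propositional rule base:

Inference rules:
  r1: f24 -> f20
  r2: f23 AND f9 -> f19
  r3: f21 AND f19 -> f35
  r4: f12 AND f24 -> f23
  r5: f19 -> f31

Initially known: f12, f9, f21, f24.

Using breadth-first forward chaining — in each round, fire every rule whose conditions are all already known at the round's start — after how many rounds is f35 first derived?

Round 1 — r1, r4, derive f20, f23.
Round 2 — r2, derive f19.
Round 3 — r3, r5, derive f35, f31.
f35 first appears in round 3.

3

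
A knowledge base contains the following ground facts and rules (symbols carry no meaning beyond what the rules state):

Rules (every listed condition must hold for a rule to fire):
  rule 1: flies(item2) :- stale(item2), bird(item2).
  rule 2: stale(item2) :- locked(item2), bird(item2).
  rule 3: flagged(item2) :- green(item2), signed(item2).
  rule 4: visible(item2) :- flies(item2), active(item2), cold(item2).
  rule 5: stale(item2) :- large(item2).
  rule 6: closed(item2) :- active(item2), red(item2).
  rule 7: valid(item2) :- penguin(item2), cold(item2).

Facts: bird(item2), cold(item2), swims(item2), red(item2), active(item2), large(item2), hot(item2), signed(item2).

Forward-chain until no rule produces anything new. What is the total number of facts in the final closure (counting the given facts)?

12

[1] rule 5 [stale(item2) :- large(item2).]; rule 6 [closed(item2) :- active(item2), red(item2).]. ⇒ new: stale(item2), closed(item2).
[2] rule 1 [flies(item2) :- stale(item2), bird(item2).]. ⇒ new: flies(item2).
[3] rule 4 [visible(item2) :- flies(item2), active(item2), cold(item2).]. ⇒ new: visible(item2).
Closure: {active(item2), bird(item2), closed(item2), cold(item2), flies(item2), hot(item2), large(item2), red(item2), signed(item2), stale(item2), swims(item2), visible(item2)} — 12 facts.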